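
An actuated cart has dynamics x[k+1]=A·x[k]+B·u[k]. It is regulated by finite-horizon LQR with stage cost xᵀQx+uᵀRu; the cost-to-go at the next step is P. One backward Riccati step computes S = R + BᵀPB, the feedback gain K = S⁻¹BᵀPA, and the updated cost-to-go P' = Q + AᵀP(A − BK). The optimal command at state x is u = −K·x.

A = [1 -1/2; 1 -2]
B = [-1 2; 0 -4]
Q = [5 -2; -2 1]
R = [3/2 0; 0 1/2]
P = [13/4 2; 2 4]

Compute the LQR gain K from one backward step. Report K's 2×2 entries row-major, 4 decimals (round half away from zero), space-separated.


-1.0222 1.0231 -0.2630 0.5102

BᵀP = [-3.2500 -2.0000; -1.5000 -12.0000]
S = R + BᵀPB = [3/2 0; 0 1/2] + [3.2500 1.5000; 1.5000 45.0000] = [4.7500 1.5000; 1.5000 45.5000]
BᵀPA = [-5.2500 5.6250; -13.5000 24.7500]
K = S⁻¹·BᵀPA = [-1.0222 1.0231; -0.2630 0.5102]
A−BK = [0.5038 -0.4974; -0.0520 0.0409]
AᵀP(A−BK) = [2.3328 -2.3657; -2.3657 2.4295]
P' = Q + AᵀP(A−BK) = [7.3328 -4.3657; -4.3657 3.4295]
tr(P') = 10.7623


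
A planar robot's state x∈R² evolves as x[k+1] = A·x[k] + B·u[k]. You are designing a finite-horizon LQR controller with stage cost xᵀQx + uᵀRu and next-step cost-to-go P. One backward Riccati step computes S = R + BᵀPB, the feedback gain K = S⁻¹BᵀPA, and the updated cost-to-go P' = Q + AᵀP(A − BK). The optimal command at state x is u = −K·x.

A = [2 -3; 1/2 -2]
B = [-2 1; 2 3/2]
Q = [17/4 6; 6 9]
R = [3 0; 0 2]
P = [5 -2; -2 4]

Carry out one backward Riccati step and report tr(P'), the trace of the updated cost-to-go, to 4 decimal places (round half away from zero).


BᵀP = [-14.0000 12.0000; 2.0000 4.0000]
S = R + BᵀPB = [3 0; 0 2] + [52.0000 4.0000; 4.0000 8.0000] = [55.0000 4.0000; 4.0000 10.0000]
BᵀPA = [-22.0000 18.0000; 6.0000 -14.0000]
K = S⁻¹·BᵀPA = [-0.4569 0.4419; 0.7828 -1.5768]
A−BK = [0.3034 -0.5393; 0.2397 -0.5187]
AᵀP(A−BK) = [2.2509 -3.8165; -3.8165 6.9700]
P' = Q + AᵀP(A−BK) = [6.5009 2.1835; 2.1835 15.9700]
tr(P') = 22.4710

22.4710


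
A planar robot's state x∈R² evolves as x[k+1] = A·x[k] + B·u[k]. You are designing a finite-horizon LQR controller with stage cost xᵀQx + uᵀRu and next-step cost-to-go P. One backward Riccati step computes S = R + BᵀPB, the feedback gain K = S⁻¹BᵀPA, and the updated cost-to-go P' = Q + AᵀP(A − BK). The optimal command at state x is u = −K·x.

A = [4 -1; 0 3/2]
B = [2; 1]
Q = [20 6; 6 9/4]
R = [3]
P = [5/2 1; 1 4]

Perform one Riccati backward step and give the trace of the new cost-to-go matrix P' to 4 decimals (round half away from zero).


BᵀP = [6.0000 6.0000]
S = R + BᵀPB = [3] + [18.0000] = [21.0000]
BᵀPA = [24.0000 3.0000]
K = S⁻¹·BᵀPA = [1.1429 0.1429]
A−BK = [1.7143 -1.2857; -1.1429 1.3571]
AᵀP(A−BK) = [12.5714 -7.4286; -7.4286 8.0714]
P' = Q + AᵀP(A−BK) = [32.5714 -1.4286; -1.4286 10.3214]
tr(P') = 42.8929

42.8929


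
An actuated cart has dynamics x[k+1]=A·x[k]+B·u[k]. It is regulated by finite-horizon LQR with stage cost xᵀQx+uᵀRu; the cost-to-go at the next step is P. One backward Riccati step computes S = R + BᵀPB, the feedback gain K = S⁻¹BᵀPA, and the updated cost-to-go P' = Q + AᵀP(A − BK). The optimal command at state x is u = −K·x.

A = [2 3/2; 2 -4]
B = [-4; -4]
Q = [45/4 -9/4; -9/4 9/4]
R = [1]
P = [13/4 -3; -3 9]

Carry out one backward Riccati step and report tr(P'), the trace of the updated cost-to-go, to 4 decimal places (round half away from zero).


112.6417

BᵀP = [-1.0000 -24.0000]
S = R + BᵀPB = [1] + [100.0000] = [101.0000]
BᵀPA = [-50.0000 94.5000]
K = S⁻¹·BᵀPA = [-0.4950 0.9356]
A−BK = [0.0198 5.2426; 0.0198 -0.2574]
AᵀP(A−BK) = [0.2475 -0.4678; -0.4678 98.8942]
P' = Q + AᵀP(A−BK) = [11.4975 -2.7178; -2.7178 101.1442]
tr(P') = 112.6417


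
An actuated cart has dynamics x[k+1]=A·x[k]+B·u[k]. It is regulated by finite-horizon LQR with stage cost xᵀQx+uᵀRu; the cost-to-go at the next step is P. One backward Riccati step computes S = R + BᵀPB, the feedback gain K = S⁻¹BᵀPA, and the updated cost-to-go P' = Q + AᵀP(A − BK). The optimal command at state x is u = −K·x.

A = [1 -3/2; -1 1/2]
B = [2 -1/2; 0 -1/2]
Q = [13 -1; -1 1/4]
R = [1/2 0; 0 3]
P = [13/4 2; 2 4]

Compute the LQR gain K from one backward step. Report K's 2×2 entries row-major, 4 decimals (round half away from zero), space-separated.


0.3241 -0.6335 0.3573 -0.1529

BᵀP = [6.5000 4.0000; -2.6250 -3.0000]
S = R + BᵀPB = [1/2 0; 0 3] + [13.0000 -5.2500; -5.2500 2.8125] = [13.5000 -5.2500; -5.2500 5.8125]
BᵀPA = [2.5000 -7.7500; 0.3750 2.4375]
K = S⁻¹·BᵀPA = [0.3241 -0.6335; 0.3573 -0.1529]
A−BK = [0.5304 -0.3094; -0.8214 0.4236]
AᵀP(A−BK) = [2.3057 -1.2339; -1.2339 0.7753]
P' = Q + AᵀP(A−BK) = [15.3057 -2.2339; -2.2339 1.0253]
tr(P') = 16.3310


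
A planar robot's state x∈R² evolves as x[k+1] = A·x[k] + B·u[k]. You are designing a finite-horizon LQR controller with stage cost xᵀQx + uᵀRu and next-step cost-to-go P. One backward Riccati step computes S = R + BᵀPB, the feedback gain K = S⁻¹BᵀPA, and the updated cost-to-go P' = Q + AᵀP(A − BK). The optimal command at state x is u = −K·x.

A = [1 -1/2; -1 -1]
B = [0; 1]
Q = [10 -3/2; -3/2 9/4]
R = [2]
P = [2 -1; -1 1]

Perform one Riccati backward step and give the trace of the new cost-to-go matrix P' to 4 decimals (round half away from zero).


16.3333

BᵀP = [-1.0000 1.0000]
S = R + BᵀPB = [2] + [1.0000] = [3.0000]
BᵀPA = [-2.0000 -0.5000]
K = S⁻¹·BᵀPA = [-0.6667 -0.1667]
A−BK = [1.0000 -0.5000; -0.3333 -0.8333]
AᵀP(A−BK) = [3.6667 0.1667; 0.1667 0.4167]
P' = Q + AᵀP(A−BK) = [13.6667 -1.3333; -1.3333 2.6667]
tr(P') = 16.3333


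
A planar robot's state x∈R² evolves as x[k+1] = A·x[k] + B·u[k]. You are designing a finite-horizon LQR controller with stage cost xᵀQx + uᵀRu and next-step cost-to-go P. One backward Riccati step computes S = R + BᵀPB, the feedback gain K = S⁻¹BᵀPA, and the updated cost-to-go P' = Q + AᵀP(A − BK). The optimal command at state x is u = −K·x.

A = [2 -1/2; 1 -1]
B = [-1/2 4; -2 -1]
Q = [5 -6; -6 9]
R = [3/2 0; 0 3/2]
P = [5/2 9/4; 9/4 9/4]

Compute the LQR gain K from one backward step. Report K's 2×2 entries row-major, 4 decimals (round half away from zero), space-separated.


BᵀP = [-5.7500 -5.6250; 7.7500 6.7500]
S = R + BᵀPB = [3/2 0; 0 3/2] + [14.1250 -17.3750; -17.3750 24.2500] = [15.6250 -17.3750; -17.3750 25.7500]
BᵀPA = [-17.1250 8.5000; 22.2500 -10.6250]
K = S⁻¹·BᵀPA = [-0.5413 0.3411; 0.4988 -0.1825]
A−BK = [-0.2660 0.4004; 0.4162 -0.5002]
AᵀP(A−BK) = [0.8812 -0.4739; -0.4739 0.2870]
P' = Q + AᵀP(A−BK) = [5.8812 -6.4739; -6.4739 9.2870]
tr(P') = 15.1682

-0.5413 0.3411 0.4988 -0.1825


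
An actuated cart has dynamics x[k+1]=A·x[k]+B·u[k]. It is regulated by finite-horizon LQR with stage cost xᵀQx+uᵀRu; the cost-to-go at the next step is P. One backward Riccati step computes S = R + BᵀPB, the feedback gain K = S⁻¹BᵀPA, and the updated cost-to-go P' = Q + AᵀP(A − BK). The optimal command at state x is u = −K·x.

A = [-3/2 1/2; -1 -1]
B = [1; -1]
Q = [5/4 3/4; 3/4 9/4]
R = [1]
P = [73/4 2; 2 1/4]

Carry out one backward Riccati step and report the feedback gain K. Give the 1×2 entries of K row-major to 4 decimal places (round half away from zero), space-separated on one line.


BᵀP = [16.2500 1.7500]
S = R + BᵀPB = [1] + [14.5000] = [15.5000]
BᵀPA = [-26.1250 6.3750]
K = S⁻¹·BᵀPA = [-1.6855 0.4113]
A−BK = [0.1855 0.0887; -2.6855 -0.5887]
AᵀP(A−BK) = [3.2792 -0.6925; -0.6925 0.1905]
P' = Q + AᵀP(A−BK) = [4.5292 0.0575; 0.0575 2.4405]
tr(P') = 6.9698

-1.6855 0.4113


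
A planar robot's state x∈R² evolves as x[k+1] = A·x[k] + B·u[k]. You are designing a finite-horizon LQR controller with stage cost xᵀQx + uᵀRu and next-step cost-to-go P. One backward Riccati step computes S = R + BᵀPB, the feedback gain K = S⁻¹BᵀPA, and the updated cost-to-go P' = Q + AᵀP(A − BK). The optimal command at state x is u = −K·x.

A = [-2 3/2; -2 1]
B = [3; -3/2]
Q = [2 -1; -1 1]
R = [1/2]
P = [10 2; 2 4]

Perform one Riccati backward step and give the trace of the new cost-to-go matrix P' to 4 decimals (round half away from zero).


51.5951

BᵀP = [27.0000 0.0000]
S = R + BᵀPB = [1/2] + [81.0000] = [81.5000]
BᵀPA = [-54.0000 40.5000]
K = S⁻¹·BᵀPA = [-0.6626 0.4969]
A−BK = [-0.0123 0.0092; -2.9939 1.7454]
AᵀP(A−BK) = [36.2209 -21.1656; -21.1656 12.3742]
P' = Q + AᵀP(A−BK) = [38.2209 -22.1656; -22.1656 13.3742]
tr(P') = 51.5951


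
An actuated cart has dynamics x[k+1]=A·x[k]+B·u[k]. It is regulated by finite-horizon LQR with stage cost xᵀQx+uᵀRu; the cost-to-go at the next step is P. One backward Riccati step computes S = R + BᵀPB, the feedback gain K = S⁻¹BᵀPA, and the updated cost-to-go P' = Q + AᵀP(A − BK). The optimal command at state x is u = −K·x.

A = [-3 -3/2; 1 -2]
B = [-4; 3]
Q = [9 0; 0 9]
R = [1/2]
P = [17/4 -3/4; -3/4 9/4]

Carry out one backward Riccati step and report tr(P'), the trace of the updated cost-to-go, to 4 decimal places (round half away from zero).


33.5577

BᵀP = [-19.2500 9.7500]
S = R + BᵀPB = [1/2] + [106.2500] = [106.7500]
BᵀPA = [67.5000 9.3750]
K = S⁻¹·BᵀPA = [0.6323 0.0878]
A−BK = [-0.4707 -1.1487; -0.8970 -2.2635]
AᵀP(A−BK) = [2.3185 5.3220; 5.3220 13.2392]
P' = Q + AᵀP(A−BK) = [11.3185 5.3220; 5.3220 22.2392]
tr(P') = 33.5577


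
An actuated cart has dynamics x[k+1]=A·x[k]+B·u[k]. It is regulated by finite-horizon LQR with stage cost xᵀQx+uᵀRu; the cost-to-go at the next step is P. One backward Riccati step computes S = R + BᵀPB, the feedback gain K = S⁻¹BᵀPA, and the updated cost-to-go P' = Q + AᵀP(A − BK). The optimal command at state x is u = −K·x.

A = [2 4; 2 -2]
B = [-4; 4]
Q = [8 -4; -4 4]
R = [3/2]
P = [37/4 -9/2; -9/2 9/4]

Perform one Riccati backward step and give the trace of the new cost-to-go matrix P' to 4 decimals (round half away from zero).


BᵀP = [-55.0000 27.0000]
S = R + BᵀPB = [3/2] + [328.0000] = [329.5000]
BᵀPA = [-56.0000 -274.0000]
K = S⁻¹·BᵀPA = [-0.1700 -0.8316]
A−BK = [1.3202 0.6737; 2.6798 1.3263]
AᵀP(A−BK) = [0.4825 0.4325; 0.4325 1.1517]
P' = Q + AᵀP(A−BK) = [8.4825 -3.5675; -3.5675 5.1517]
tr(P') = 13.6343

13.6343


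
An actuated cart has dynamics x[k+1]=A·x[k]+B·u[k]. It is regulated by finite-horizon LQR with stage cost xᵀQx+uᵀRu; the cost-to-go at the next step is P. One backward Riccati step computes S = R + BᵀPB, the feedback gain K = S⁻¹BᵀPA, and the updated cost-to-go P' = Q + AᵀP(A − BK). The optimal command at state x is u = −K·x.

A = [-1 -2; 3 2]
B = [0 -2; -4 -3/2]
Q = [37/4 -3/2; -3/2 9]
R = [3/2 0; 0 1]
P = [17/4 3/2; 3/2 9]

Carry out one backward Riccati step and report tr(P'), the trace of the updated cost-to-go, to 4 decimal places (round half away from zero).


BᵀP = [-6.0000 -36.0000; -10.7500 -16.5000]
S = R + BᵀPB = [3/2 0; 0 1] + [144.0000 66.0000; 66.0000 46.2500] = [145.5000 66.0000; 66.0000 47.2500]
BᵀPA = [-102.0000 -60.0000; -38.7500 -11.5000]
K = S⁻¹·BᵀPA = [-0.8980 -0.8242; 0.4343 0.9078]
A−BK = [-0.1315 -0.1843; 0.0593 0.0651]
AᵀP(A−BK) = [1.4800 1.6129; 1.6129 1.9896]
P' = Q + AᵀP(A−BK) = [10.7300 0.1129; 0.1129 10.9896]
tr(P') = 21.7196

21.7196


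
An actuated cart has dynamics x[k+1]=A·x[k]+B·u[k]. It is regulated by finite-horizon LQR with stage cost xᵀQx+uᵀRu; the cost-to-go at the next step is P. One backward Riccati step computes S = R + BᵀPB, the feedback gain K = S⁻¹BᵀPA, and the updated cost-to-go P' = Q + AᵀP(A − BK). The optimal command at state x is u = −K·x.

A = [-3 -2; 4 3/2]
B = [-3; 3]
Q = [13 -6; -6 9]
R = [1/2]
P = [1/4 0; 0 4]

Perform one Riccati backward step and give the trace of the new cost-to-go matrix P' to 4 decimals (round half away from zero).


BᵀP = [-0.7500 12.0000]
S = R + BᵀPB = [1/2] + [38.2500] = [38.7500]
BᵀPA = [50.2500 19.5000]
K = S⁻¹·BᵀPA = [1.2968 0.5032]
A−BK = [0.8903 -0.4903; 0.1097 -0.0097]
AᵀP(A−BK) = [1.0871 0.2129; 0.2129 0.1871]
P' = Q + AᵀP(A−BK) = [14.0871 -5.7871; -5.7871 9.1871]
tr(P') = 23.2742

23.2742


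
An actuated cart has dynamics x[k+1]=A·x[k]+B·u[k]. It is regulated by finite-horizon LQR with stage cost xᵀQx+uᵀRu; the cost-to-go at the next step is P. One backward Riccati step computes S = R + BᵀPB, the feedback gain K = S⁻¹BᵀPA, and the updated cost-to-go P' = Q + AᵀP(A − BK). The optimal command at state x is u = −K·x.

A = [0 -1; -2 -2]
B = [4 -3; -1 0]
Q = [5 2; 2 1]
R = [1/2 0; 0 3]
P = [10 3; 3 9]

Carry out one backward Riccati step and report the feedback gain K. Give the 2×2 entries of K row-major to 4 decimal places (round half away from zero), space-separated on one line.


1.1896 1.0979 1.6134 1.8265

BᵀP = [37.0000 3.0000; -30.0000 -9.0000]
S = R + BᵀPB = [1/2 0; 0 3] + [145.0000 -111.0000; -111.0000 90.0000] = [145.5000 -111.0000; -111.0000 93.0000]
BᵀPA = [-6.0000 -43.0000; 18.0000 48.0000]
K = S⁻¹·BᵀPA = [1.1896 1.0979; 1.6134 1.8265]
A−BK = [0.0818 0.0880; -0.8104 -0.9021]
AᵀP(A−BK) = [14.0967 15.7100; 15.7100 17.5366]
P' = Q + AᵀP(A−BK) = [19.0967 17.7100; 17.7100 18.5366]
tr(P') = 37.6332


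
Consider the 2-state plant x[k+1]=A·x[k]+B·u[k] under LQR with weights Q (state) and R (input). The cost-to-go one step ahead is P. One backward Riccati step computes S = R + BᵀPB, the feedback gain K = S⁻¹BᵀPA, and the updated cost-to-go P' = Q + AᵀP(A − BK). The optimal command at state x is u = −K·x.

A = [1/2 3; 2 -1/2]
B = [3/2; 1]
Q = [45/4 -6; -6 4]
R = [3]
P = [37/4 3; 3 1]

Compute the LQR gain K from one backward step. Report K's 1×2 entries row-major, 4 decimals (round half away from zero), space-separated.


BᵀP = [16.8750 5.5000]
S = R + BᵀPB = [3] + [30.8125] = [33.8125]
BᵀPA = [19.4375 47.8750]
K = S⁻¹·BᵀPA = [0.5749 1.4159]
A−BK = [-0.3623 0.8762; 1.4251 -1.9159]
AᵀP(A−BK) = [1.1386 2.6035; 2.6035 6.7140]
P' = Q + AᵀP(A−BK) = [12.3886 -3.3965; -3.3965 10.7140]
tr(P') = 23.1026

0.5749 1.4159


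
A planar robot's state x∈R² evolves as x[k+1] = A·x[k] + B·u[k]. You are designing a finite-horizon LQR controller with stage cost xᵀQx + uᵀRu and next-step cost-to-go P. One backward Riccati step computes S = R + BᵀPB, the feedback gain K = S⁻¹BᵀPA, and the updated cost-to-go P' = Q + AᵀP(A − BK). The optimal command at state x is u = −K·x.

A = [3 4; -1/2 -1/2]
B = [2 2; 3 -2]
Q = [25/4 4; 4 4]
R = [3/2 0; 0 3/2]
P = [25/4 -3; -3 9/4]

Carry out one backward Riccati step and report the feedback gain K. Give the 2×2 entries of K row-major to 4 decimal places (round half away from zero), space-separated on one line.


0.4403 0.6151 0.9803 1.2751

BᵀP = [3.5000 0.7500; 18.5000 -10.5000]
S = R + BᵀPB = [3/2 0; 0 3/2] + [9.2500 5.5000; 5.5000 58.0000] = [10.7500 5.5000; 5.5000 59.5000]
BᵀPA = [10.1250 13.6250; 60.7500 79.2500]
K = S⁻¹·BᵀPA = [0.4403 0.6151; 0.9803 1.2751]
A−BK = [0.1588 0.2197; 0.1397 0.2049]
AᵀP(A−BK) = [1.8007 2.3739; 2.3739 3.1322]
P' = Q + AᵀP(A−BK) = [8.0507 6.3739; 6.3739 7.1322]
tr(P') = 15.1829


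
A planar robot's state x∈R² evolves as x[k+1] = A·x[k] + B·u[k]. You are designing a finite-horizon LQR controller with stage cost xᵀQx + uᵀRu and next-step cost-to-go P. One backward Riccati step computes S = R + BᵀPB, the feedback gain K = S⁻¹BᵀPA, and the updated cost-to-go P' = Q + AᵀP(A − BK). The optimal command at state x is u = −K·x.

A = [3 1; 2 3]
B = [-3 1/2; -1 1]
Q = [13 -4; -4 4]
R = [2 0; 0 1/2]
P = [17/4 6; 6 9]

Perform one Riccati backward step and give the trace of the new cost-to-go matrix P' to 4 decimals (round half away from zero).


BᵀP = [-18.7500 -27.0000; 8.1250 12.0000]
S = R + BᵀPB = [2 0; 0 1/2] + [83.2500 -36.3750; -36.3750 16.0625] = [85.2500 -36.3750; -36.3750 16.5625]
BᵀPA = [-110.2500 -99.7500; 48.3750 44.1250]
K = S⁻¹·BᵀPA = [-0.7474 -0.5299; 1.2794 1.5004]
A−BK = [0.1182 -1.3399; -0.0267 0.9697]
AᵀP(A−BK) = [1.9634 1.7481; 1.7481 2.1886]
P' = Q + AᵀP(A−BK) = [14.9634 -2.2519; -2.2519 6.1886]
tr(P') = 21.1520

21.1520


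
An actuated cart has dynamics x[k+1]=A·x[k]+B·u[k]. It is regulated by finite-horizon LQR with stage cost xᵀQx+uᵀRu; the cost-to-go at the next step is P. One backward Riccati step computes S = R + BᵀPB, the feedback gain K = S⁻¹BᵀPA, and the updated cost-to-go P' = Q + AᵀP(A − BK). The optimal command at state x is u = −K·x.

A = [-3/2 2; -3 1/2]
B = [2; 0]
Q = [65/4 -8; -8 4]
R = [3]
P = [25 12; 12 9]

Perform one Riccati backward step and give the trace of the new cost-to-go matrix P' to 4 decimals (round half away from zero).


BᵀP = [50.0000 24.0000]
S = R + BᵀPB = [3] + [100.0000] = [103.0000]
BᵀPA = [-147.0000 112.0000]
K = S⁻¹·BᵀPA = [-1.4272 1.0874]
A−BK = [1.3544 -0.1748; -3.0000 0.5000]
AᵀP(A−BK) = [35.4539 -9.6553; -9.6553 4.4636]
P' = Q + AᵀP(A−BK) = [51.7039 -17.6553; -17.6553 8.4636]
tr(P') = 60.1675

60.1675


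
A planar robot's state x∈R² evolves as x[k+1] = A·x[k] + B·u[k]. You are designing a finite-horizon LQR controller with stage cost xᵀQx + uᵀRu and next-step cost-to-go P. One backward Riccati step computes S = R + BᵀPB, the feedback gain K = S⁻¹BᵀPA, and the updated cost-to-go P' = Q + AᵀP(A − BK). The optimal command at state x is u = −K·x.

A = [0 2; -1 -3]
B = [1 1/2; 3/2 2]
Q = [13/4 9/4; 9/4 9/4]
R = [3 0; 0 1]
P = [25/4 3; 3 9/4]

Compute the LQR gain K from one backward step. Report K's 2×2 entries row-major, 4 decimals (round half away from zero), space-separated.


-0.0397 0.4595 -0.3007 -0.4600

BᵀP = [10.7500 6.3750; 9.1250 6.0000]
S = R + BᵀPB = [3 0; 0 1] + [20.3125 18.1250; 18.1250 16.5625] = [23.3125 18.1250; 18.1250 17.5625]
BᵀPA = [-6.3750 2.3750; -6.0000 0.2500]
K = S⁻¹·BᵀPA = [-0.0397 0.4595; -0.3007 -0.4600]
A−BK = [0.1900 1.7705; -0.3391 -2.7693]
AᵀP(A−BK) = [0.1929 0.9194; 0.9194 8.2736]
P' = Q + AᵀP(A−BK) = [3.4429 3.1694; 3.1694 10.5236]
tr(P') = 13.9666


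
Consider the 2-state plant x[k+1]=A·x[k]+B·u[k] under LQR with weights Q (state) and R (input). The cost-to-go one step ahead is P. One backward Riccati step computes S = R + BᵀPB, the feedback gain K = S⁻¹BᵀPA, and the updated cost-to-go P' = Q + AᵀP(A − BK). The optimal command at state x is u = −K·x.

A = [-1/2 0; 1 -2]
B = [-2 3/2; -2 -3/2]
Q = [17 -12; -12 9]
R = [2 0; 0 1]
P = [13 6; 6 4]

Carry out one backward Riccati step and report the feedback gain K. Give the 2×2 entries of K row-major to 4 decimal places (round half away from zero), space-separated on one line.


BᵀP = [-38.0000 -20.0000; 10.5000 3.0000]
S = R + BᵀPB = [2 0; 0 1] + [116.0000 -27.0000; -27.0000 11.2500] = [118.0000 -27.0000; -27.0000 12.2500]
BᵀPA = [-1.0000 40.0000; -2.2500 -6.0000]
K = S⁻¹·BᵀPA = [-0.1019 0.4578; -0.4082 0.5192]
A−BK = [-0.0914 0.1368; 0.1839 -0.3057]
AᵀP(A−BK) = [0.2296 -0.3740; -0.3740 0.8039]
P' = Q + AᵀP(A−BK) = [17.2296 -12.3740; -12.3740 9.8039]
tr(P') = 27.0335

-0.1019 0.4578 -0.4082 0.5192


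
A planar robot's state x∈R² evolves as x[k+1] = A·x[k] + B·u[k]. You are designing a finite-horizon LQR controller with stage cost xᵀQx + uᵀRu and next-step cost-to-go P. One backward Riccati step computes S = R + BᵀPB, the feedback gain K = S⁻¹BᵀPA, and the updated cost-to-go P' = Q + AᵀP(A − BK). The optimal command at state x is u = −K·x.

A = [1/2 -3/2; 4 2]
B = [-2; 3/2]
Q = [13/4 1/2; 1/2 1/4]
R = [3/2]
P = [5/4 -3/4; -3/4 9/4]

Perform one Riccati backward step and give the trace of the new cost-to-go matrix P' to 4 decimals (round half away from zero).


19.2879

BᵀP = [-3.6250 4.8750]
S = R + BᵀPB = [3/2] + [14.5625] = [16.0625]
BᵀPA = [17.6875 15.1875]
K = S⁻¹·BᵀPA = [1.1012 0.9455]
A−BK = [2.7023 0.3911; 2.3482 0.5817]
AᵀP(A−BK) = [13.8356 4.0885; 4.0885 1.9523]
P' = Q + AᵀP(A−BK) = [17.0856 4.5885; 4.5885 2.2023]
tr(P') = 19.2879


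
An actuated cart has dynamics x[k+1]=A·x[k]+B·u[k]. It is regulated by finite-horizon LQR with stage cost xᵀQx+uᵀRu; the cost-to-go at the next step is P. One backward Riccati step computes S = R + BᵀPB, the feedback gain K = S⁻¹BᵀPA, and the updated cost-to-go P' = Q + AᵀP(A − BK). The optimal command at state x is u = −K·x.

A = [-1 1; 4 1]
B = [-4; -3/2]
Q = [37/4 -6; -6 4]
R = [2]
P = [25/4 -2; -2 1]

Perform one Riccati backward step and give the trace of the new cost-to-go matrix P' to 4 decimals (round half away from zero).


23.0460

BᵀP = [-22.0000 6.5000]
S = R + BᵀPB = [2] + [78.2500] = [80.2500]
BᵀPA = [48.0000 -15.5000]
K = S⁻¹·BᵀPA = [0.5981 -0.1931]
A−BK = [1.3925 0.2274; 4.8972 0.7103]
AᵀP(A−BK) = [9.5397 1.0210; 1.0210 0.2562]
P' = Q + AᵀP(A−BK) = [18.7897 -4.9790; -4.9790 4.2562]
tr(P') = 23.0460


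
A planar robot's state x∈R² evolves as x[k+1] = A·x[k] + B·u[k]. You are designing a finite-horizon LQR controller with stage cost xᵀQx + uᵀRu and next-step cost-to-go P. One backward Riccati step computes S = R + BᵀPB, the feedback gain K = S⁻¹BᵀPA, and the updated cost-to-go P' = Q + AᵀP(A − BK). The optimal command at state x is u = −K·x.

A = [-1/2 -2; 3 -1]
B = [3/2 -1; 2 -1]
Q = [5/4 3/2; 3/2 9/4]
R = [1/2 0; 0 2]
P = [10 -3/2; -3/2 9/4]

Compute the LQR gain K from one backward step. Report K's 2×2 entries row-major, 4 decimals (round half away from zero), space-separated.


BᵀP = [12.0000 2.2500; -8.5000 -0.7500]
S = R + BᵀPB = [1/2 0; 0 2] + [22.5000 -14.2500; -14.2500 9.2500] = [23.0000 -14.2500; -14.2500 11.2500]
BᵀPA = [0.7500 -26.2500; 2.0000 17.7500]
K = S⁻¹·BᵀPA = [0.6633 -0.7609; 1.0180 0.6139]
A−BK = [-0.4770 -0.2447; 2.6914 1.1358]
AᵀP(A−BK) = [24.7166 10.8429; 10.8429 5.3782]
P' = Q + AᵀP(A−BK) = [25.9666 12.3429; 12.3429 7.6282]
tr(P') = 33.5948

0.6633 -0.7609 1.0180 0.6139


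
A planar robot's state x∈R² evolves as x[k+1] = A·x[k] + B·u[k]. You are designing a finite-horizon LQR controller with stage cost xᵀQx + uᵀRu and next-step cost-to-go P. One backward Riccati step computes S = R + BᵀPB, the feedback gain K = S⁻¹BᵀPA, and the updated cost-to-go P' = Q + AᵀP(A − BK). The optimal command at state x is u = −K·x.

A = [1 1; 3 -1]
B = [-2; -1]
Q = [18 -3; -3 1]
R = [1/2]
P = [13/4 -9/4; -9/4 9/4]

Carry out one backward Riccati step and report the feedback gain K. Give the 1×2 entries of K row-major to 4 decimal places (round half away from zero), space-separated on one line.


0.3704 -0.9630

BᵀP = [-4.2500 2.2500]
S = R + BᵀPB = [1/2] + [6.2500] = [6.7500]
BᵀPA = [2.5000 -6.5000]
K = S⁻¹·BᵀPA = [0.3704 -0.9630]
A−BK = [1.7407 -0.9259; 3.3704 -1.9630]
AᵀP(A−BK) = [9.0741 -5.5926; -5.5926 3.7407]
P' = Q + AᵀP(A−BK) = [27.0741 -8.5926; -8.5926 4.7407]
tr(P') = 31.8148


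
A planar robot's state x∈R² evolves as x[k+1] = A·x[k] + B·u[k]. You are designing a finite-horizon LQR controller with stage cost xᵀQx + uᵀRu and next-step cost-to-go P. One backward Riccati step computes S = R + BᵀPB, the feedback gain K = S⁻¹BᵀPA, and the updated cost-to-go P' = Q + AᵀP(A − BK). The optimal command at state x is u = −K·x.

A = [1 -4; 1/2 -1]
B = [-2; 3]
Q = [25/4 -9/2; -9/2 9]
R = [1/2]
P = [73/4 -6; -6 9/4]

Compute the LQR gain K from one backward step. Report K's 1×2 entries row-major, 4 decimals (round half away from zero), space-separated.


BᵀP = [-54.5000 18.7500]
S = R + BᵀPB = [1/2] + [165.2500] = [165.7500]
BᵀPA = [-45.1250 199.2500]
K = S⁻¹·BᵀPA = [-0.2722 1.2021]
A−BK = [0.4555 -1.5958; 1.3167 -4.6063]
AᵀP(A−BK) = [0.5273 -1.8797; -1.8797 6.7293]
P' = Q + AᵀP(A−BK) = [6.7773 -6.3797; -6.3797 15.7293]
tr(P') = 22.5066

-0.2722 1.2021


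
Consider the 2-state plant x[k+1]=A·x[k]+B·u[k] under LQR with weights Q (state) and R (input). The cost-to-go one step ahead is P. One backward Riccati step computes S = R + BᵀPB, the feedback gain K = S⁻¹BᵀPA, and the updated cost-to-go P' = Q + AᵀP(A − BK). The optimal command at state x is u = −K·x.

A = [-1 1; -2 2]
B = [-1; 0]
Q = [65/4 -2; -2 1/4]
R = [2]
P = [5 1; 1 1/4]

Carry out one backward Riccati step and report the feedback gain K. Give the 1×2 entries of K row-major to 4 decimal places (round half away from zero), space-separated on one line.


1.0000 -1.0000

BᵀP = [-5.0000 -1.0000]
S = R + BᵀPB = [2] + [5.0000] = [7.0000]
BᵀPA = [7.0000 -7.0000]
K = S⁻¹·BᵀPA = [1.0000 -1.0000]
A−BK = [0.0000 0.0000; -2.0000 2.0000]
AᵀP(A−BK) = [3.0000 -3.0000; -3.0000 3.0000]
P' = Q + AᵀP(A−BK) = [19.2500 -5.0000; -5.0000 3.2500]
tr(P') = 22.5000


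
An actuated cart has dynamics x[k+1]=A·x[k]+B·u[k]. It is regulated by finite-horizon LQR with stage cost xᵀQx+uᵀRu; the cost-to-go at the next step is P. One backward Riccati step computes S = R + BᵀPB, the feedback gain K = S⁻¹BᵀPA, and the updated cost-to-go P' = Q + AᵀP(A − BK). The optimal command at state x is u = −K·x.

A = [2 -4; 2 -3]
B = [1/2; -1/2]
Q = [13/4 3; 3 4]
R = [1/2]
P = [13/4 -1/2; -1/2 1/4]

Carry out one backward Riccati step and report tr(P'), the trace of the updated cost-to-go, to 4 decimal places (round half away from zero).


28.9519

BᵀP = [1.8750 -0.3750]
S = R + BᵀPB = [1/2] + [1.1250] = [1.6250]
BᵀPA = [3.0000 -6.3750]
K = S⁻¹·BᵀPA = [1.8462 -3.9231]
A−BK = [1.0769 -2.0385; 2.9231 -4.9615]
AᵀP(A−BK) = [4.4615 -8.7308; -8.7308 17.2404]
P' = Q + AᵀP(A−BK) = [7.7115 -5.7308; -5.7308 21.2404]
tr(P') = 28.9519


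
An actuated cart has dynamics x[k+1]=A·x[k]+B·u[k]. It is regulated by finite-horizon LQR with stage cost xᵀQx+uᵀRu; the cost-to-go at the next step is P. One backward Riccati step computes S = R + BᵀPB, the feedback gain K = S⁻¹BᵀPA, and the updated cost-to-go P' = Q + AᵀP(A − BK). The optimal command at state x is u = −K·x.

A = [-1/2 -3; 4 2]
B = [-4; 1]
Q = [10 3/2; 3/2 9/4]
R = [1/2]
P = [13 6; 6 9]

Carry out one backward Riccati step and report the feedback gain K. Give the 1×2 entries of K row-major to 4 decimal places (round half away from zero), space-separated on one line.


BᵀP = [-46.0000 -15.0000]
S = R + BᵀPB = [1/2] + [169.0000] = [169.5000]
BᵀPA = [-37.0000 108.0000]
K = S⁻¹·BᵀPA = [-0.2183 0.6372]
A−BK = [-1.3732 -0.4513; 4.2183 1.3628]
AᵀP(A−BK) = [115.1733 37.0752; 37.0752 12.1858]
P' = Q + AᵀP(A−BK) = [125.1733 38.5752; 38.5752 14.4358]
tr(P') = 139.6091

-0.2183 0.6372


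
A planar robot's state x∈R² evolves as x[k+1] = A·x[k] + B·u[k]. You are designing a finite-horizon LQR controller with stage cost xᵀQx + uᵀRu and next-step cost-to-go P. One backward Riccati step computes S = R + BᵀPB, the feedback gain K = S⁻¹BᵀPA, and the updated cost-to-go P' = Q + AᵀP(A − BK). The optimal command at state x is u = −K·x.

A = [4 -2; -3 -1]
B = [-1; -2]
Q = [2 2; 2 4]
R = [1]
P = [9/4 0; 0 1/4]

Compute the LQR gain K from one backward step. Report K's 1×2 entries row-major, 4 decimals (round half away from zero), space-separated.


BᵀP = [-2.2500 -0.5000]
S = R + BᵀPB = [1] + [3.2500] = [4.2500]
BᵀPA = [-7.5000 5.0000]
K = S⁻¹·BᵀPA = [-1.7647 1.1765]
A−BK = [2.2353 -0.8235; -6.5294 1.3529]
AᵀP(A−BK) = [25.0147 -8.4265; -8.4265 3.3676]
P' = Q + AᵀP(A−BK) = [27.0147 -6.4265; -6.4265 7.3676]
tr(P') = 34.3824

-1.7647 1.1765


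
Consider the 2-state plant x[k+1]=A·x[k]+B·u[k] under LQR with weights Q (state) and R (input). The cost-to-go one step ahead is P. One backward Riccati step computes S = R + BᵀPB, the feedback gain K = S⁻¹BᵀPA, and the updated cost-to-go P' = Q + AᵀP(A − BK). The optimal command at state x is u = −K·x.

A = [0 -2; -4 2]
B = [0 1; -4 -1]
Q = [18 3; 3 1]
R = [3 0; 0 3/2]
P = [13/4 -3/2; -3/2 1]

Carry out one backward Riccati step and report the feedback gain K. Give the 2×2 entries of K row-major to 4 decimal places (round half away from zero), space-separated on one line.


BᵀP = [6.0000 -4.0000; 4.7500 -2.5000]
S = R + BᵀPB = [3 0; 0 3/2] + [16.0000 10.0000; 10.0000 7.2500] = [19.0000 10.0000; 10.0000 8.7500]
BᵀPA = [16.0000 -20.0000; 10.0000 -14.5000]
K = S⁻¹·BᵀPA = [0.6038 -0.4528; 0.4528 -1.1396]
A−BK = [-0.4528 -0.8604; -1.1321 -0.9509]
AᵀP(A−BK) = [1.8113 -1.3585; -1.3585 3.4189]
P' = Q + AᵀP(A−BK) = [19.8113 1.6415; 1.6415 4.4189]
tr(P') = 24.2302

0.6038 -0.4528 0.4528 -1.1396


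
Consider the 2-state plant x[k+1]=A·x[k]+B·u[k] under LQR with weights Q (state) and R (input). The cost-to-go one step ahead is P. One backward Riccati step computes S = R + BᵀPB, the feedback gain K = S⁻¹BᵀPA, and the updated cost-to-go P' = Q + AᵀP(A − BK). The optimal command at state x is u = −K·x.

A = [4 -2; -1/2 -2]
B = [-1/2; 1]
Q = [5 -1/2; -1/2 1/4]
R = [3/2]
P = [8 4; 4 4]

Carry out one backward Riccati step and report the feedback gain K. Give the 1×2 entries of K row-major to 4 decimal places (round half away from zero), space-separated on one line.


BᵀP = [0.0000 2.0000]
S = R + BᵀPB = [3/2] + [2.0000] = [3.5000]
BᵀPA = [-1.0000 -4.0000]
K = S⁻¹·BᵀPA = [-0.2857 -1.1429]
A−BK = [3.8571 -2.5714; -0.2143 -0.8571]
AᵀP(A−BK) = [112.7143 -89.1429; -89.1429 75.4286]
P' = Q + AᵀP(A−BK) = [117.7143 -89.6429; -89.6429 75.6786]
tr(P') = 193.3929

-0.2857 -1.1429


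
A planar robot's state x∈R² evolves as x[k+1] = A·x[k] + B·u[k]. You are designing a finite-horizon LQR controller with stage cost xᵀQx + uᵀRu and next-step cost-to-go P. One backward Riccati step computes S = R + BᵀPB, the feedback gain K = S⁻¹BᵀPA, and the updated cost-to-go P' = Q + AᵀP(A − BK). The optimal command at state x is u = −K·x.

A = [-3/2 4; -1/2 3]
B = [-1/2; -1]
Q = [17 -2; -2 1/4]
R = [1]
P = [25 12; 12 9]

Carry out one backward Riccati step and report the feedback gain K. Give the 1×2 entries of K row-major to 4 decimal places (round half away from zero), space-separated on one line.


BᵀP = [-24.5000 -15.0000]
S = R + BᵀPB = [1] + [27.2500] = [28.2500]
BᵀPA = [44.2500 -143.0000]
K = S⁻¹·BᵀPA = [1.5664 -5.0619]
A−BK = [-0.7168 1.4690; 1.0664 -2.0619]
AᵀP(A−BK) = [7.1881 -17.5088; -17.5088 45.1416]
P' = Q + AᵀP(A−BK) = [24.1881 -19.5088; -19.5088 45.3916]
tr(P') = 69.5796

1.5664 -5.0619


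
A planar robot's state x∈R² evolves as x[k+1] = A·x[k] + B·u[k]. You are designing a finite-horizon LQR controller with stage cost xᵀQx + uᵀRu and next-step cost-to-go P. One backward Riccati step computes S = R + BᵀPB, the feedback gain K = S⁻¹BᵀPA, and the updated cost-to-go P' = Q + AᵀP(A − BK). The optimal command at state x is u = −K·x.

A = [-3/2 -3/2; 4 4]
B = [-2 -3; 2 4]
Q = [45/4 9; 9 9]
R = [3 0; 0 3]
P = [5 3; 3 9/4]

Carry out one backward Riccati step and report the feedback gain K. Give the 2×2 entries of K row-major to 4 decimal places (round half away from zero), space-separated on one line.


-0.4500 -0.4500 0.6000 0.6000

BᵀP = [-4.0000 -1.5000; -3.0000 0.0000]
S = R + BᵀPB = [3 0; 0 3] + [5.0000 6.0000; 6.0000 9.0000] = [8.0000 6.0000; 6.0000 12.0000]
BᵀPA = [0.0000 0.0000; 4.5000 4.5000]
K = S⁻¹·BᵀPA = [-0.4500 -0.4500; 0.6000 0.6000]
A−BK = [-0.6000 -0.6000; 2.5000 2.5000]
AᵀP(A−BK) = [8.5500 8.5500; 8.5500 8.5500]
P' = Q + AᵀP(A−BK) = [19.8000 17.5500; 17.5500 17.5500]
tr(P') = 37.3500


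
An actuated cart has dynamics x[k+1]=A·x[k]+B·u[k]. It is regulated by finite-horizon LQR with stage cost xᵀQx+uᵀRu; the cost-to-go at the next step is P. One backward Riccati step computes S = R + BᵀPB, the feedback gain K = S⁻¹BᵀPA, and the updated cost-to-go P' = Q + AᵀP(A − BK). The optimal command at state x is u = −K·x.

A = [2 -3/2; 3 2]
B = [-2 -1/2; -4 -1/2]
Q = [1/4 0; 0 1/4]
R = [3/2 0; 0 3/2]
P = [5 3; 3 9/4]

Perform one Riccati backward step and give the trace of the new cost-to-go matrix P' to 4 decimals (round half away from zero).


3.7562

BᵀP = [-22.0000 -15.0000; -4.0000 -2.6250]
S = R + BᵀPB = [3/2 0; 0 3/2] + [104.0000 18.5000; 18.5000 3.3125] = [105.5000 18.5000; 18.5000 4.8125]
BᵀPA = [-89.0000 3.0000; -15.8750 0.7500]
K = S⁻¹·BᵀPA = [-0.8136 0.0034; -0.1711 0.1428]
A−BK = [0.2873 -1.4218; -0.3399 2.0850]
AᵀP(A−BK) = [1.1235 -0.4309; -0.4309 2.1327]
P' = Q + AᵀP(A−BK) = [1.3735 -0.4309; -0.4309 2.3827]
tr(P') = 3.7562


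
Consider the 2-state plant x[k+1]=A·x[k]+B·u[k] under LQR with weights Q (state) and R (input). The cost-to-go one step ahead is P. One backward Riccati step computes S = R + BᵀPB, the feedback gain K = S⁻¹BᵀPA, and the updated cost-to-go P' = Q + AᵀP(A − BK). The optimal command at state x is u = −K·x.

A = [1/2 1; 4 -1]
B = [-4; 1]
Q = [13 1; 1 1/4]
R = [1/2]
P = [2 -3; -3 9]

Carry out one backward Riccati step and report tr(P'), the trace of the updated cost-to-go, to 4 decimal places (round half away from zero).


BᵀP = [-11.0000 21.0000]
S = R + BᵀPB = [1/2] + [65.0000] = [65.5000]
BᵀPA = [78.5000 -32.0000]
K = S⁻¹·BᵀPA = [1.1985 -0.4885]
A−BK = [5.2939 -0.9542; 2.8015 -0.5115]
AᵀP(A−BK) = [38.4198 -7.1489; -7.1489 1.3664]
P' = Q + AᵀP(A−BK) = [51.4198 -6.1489; -6.1489 1.6164]
tr(P') = 53.0363

53.0363


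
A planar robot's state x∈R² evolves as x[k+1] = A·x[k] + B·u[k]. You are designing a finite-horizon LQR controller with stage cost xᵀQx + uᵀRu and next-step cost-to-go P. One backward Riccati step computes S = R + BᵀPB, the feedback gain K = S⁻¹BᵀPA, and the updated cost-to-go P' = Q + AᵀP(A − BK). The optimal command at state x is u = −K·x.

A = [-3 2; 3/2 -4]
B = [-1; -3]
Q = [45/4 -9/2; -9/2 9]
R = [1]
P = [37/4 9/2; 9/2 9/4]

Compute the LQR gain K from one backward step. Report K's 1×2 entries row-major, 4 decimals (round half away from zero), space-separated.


BᵀP = [-22.7500 -11.2500]
S = R + BᵀPB = [1] + [56.5000] = [57.5000]
BᵀPA = [51.3750 -0.5000]
K = S⁻¹·BᵀPA = [0.8935 -0.0087]
A−BK = [-2.1065 1.9913; 4.1804 -4.0261]
AᵀP(A−BK) = [1.9101 -1.0533; -1.0533 0.9957]
P' = Q + AᵀP(A−BK) = [13.1601 -5.5533; -5.5533 9.9957]
tr(P') = 23.1557

0.8935 -0.0087


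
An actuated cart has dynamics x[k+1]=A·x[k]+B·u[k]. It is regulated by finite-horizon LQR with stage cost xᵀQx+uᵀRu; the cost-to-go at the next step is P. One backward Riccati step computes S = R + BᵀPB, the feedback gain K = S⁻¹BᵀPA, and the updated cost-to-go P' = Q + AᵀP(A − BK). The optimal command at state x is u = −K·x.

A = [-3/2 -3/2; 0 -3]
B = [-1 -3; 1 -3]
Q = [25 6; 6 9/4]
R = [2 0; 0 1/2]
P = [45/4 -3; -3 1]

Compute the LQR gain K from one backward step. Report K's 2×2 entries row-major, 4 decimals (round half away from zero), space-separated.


BᵀP = [-14.2500 4.0000; -24.7500 6.0000]
S = R + BᵀPB = [2 0; 0 1/2] + [18.2500 30.7500; 30.7500 56.2500] = [20.2500 30.7500; 30.7500 56.7500]
BᵀPA = [21.3750 9.3750; 37.1250 19.1250]
K = S⁻¹·BᵀPA = [0.3508 -0.2753; 0.4641 0.4862]
A−BK = [0.2431 -0.3168; 1.0414 -1.2661]
AᵀP(A−BK) = [0.5843 -0.3522; -0.3522 0.5953]
P' = Q + AᵀP(A−BK) = [25.5843 5.6478; 5.6478 2.8453]
tr(P') = 28.4296

0.3508 -0.2753 0.4641 0.4862


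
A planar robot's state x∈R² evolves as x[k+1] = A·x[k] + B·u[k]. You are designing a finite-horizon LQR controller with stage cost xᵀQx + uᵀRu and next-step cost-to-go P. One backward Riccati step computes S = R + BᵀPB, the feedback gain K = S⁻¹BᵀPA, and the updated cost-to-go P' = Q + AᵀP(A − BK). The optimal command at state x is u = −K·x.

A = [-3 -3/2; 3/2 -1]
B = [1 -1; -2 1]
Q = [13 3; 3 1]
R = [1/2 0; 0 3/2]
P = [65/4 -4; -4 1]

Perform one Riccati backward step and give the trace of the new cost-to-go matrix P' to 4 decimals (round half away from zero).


16.5324

BᵀP = [24.2500 -6.0000; -20.2500 5.0000]
S = R + BᵀPB = [1/2 0; 0 3/2] + [36.2500 -30.2500; -30.2500 25.2500] = [36.7500 -30.2500; -30.2500 26.7500]
BᵀPA = [-81.7500 -30.3750; 68.2500 25.3750]
K = S⁻¹·BᵀPA = [-1.7978 -0.6608; 0.5184 0.2013]
A−BK = [-0.6838 -0.6379; -2.6140 -2.5230]
AᵀP(A−BK) = [2.1507 0.8631; 0.8631 0.3817]
P' = Q + AᵀP(A−BK) = [15.1507 3.8631; 3.8631 1.3817]
tr(P') = 16.5324


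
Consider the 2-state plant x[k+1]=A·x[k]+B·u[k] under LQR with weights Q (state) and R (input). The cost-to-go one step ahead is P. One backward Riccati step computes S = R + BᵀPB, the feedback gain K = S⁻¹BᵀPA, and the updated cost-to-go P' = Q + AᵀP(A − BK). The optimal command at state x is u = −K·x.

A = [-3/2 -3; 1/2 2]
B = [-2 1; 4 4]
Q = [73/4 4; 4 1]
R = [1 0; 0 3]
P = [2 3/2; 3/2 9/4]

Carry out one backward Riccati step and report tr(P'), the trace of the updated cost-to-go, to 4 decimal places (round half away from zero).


21.9325

BᵀP = [2.0000 6.0000; 8.0000 10.5000]
S = R + BᵀPB = [1 0; 0 3] + [20.0000 26.0000; 26.0000 50.0000] = [21.0000 26.0000; 26.0000 53.0000]
BᵀPA = [0.0000 6.0000; -6.7500 -3.0000]
K = S⁻¹·BᵀPA = [0.4016 0.9062; -0.3244 -0.5011]
A−BK = [-0.3724 -0.6865; 0.1911 0.3799]
AᵀP(A−BK) = [0.6230 1.1173; 1.1173 2.0595]
P' = Q + AᵀP(A−BK) = [18.8730 5.1173; 5.1173 3.0595]
tr(P') = 21.9325


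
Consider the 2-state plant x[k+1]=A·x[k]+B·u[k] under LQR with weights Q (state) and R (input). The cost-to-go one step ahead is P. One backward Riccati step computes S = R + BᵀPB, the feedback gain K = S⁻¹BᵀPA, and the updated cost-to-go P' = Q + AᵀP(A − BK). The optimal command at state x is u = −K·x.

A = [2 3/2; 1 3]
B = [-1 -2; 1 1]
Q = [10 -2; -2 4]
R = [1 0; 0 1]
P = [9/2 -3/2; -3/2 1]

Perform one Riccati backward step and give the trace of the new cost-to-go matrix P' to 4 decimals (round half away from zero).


BᵀP = [-6.0000 2.5000; -10.5000 4.0000]
S = R + BᵀPB = [1 0; 0 1] + [8.5000 14.5000; 14.5000 25.0000] = [9.5000 14.5000; 14.5000 26.0000]
BᵀPA = [-9.5000 -1.5000; -17.0000 -3.7500]
K = S⁻¹·BᵀPA = [-0.0136 0.4184; -0.6463 -0.3776]
A−BK = [0.6939 1.1633; 1.6599 2.9592]
AᵀP(A−BK) = [1.8844 2.8061; 2.8061 4.8367]
P' = Q + AᵀP(A−BK) = [11.8844 0.8061; 0.8061 8.8367]
tr(P') = 20.7211

20.7211


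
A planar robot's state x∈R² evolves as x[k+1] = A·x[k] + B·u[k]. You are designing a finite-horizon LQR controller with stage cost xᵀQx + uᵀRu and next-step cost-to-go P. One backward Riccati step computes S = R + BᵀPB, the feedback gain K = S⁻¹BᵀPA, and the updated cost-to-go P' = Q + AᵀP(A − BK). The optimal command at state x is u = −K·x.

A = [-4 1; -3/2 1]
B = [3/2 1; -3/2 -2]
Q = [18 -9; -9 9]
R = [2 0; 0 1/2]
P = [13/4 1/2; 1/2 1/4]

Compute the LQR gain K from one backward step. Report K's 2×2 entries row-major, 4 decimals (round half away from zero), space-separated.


-1.7276 0.4992 -1.1525 0.2055

BᵀP = [4.1250 0.3750; 2.2500 0.0000]
S = R + BᵀPB = [2 0; 0 1/2] + [5.6250 3.3750; 3.3750 2.2500] = [7.6250 3.3750; 3.3750 2.7500]
BᵀPA = [-17.0625 4.5000; -9.0000 2.2500]
K = S⁻¹·BᵀPA = [-1.7276 0.4992; -1.1525 0.2055]
A−BK = [-0.2561 0.0457; -6.3964 2.1599]
AᵀP(A−BK) = [18.7131 -5.7577; -5.7577 1.7912]
P' = Q + AᵀP(A−BK) = [36.7131 -14.7577; -14.7577 10.7912]
tr(P') = 47.5043


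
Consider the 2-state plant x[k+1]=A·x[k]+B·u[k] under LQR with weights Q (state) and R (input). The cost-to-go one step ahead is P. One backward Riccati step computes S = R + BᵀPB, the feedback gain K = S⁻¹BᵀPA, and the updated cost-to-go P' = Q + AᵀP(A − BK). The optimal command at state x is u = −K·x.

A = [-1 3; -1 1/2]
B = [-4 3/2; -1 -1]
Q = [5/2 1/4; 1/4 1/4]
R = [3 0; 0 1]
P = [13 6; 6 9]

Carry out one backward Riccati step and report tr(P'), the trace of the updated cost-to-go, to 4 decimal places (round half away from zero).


5.0025

BᵀP = [-58.0000 -33.0000; 13.5000 0.0000]
S = R + BᵀPB = [3 0; 0 1] + [265.0000 -54.0000; -54.0000 20.2500] = [268.0000 -54.0000; -54.0000 21.2500]
BᵀPA = [91.0000 -190.5000; -13.5000 40.5000]
K = S⁻¹·BᵀPA = [0.4335 -0.6697; 0.4664 0.2040]
A−BK = [0.0345 0.0151; -0.1001 0.0343]
AᵀP(A−BK) = [0.8455 -0.8020; -0.8020 1.4070]
P' = Q + AᵀP(A−BK) = [3.3455 -0.5520; -0.5520 1.6570]
tr(P') = 5.0025
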